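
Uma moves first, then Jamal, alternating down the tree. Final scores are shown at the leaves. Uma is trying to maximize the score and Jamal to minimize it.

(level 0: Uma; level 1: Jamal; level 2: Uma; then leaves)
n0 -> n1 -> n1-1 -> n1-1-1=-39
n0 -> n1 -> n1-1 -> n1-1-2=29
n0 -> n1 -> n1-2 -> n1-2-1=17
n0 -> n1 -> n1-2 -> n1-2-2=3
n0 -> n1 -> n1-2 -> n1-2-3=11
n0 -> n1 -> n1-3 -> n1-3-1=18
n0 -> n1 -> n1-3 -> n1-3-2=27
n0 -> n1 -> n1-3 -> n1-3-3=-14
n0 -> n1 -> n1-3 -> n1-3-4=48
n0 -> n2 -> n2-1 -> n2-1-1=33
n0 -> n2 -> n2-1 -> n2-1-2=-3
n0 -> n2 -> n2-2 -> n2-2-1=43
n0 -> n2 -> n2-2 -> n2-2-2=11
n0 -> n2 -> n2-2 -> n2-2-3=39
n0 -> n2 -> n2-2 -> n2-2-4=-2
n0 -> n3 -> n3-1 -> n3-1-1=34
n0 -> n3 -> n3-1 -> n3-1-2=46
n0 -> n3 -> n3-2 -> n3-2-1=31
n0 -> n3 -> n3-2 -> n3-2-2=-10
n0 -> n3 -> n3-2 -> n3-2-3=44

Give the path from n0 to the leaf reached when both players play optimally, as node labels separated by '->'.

n1-1 (Uma): max(-39, 29) = 29
n1-2 (Uma): max(17, 3, 11) = 17
n1-3 (Uma): max(18, 27, -14, 48) = 48
n1 (Jamal): min(29, 17, 48) = 17
n2-1 (Uma): max(33, -3) = 33
n2-2 (Uma): max(43, 11, 39, -2) = 43
n2 (Jamal): min(33, 43) = 33
n3-1 (Uma): max(34, 46) = 46
n3-2 (Uma): max(31, -10, 44) = 44
n3 (Jamal): min(46, 44) = 44
n0 (Uma): max(17, 33, 44) = 44
At n0, Uma picks n3 (highest: 44).
At n3, Jamal picks n3-2 (lowest: 44).
At n3-2, Uma picks n3-2-3 (highest: 44).
Terminal value 44.

n0 -> n3 -> n3-2 -> n3-2-3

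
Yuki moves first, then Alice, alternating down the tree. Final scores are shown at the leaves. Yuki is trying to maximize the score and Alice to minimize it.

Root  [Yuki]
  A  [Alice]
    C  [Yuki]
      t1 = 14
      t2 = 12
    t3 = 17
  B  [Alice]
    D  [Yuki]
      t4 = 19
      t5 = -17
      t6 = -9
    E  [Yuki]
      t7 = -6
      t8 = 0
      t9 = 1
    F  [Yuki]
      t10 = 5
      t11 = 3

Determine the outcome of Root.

C (Yuki): max(14, 12) = 14
A (Alice): min(14, 17) = 14
D (Yuki): max(19, -17, -9) = 19
E (Yuki): max(-6, 0, 1) = 1
F (Yuki): max(5, 3) = 5
B (Alice): min(19, 1, 5) = 1
Root (Yuki): max(14, 1) = 14

14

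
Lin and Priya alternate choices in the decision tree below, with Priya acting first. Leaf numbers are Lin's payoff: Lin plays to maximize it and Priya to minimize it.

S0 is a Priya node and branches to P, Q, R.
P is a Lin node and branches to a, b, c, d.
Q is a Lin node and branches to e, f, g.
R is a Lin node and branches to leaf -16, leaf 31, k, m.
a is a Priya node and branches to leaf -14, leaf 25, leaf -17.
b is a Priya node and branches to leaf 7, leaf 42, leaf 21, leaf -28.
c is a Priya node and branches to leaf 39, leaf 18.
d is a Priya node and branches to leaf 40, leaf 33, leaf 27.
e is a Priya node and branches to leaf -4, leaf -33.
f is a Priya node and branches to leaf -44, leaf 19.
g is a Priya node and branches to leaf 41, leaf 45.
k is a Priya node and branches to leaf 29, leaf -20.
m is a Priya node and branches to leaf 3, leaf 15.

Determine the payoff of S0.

27

a (Priya): min(-14, 25, -17) = -17
b (Priya): min(7, 42, 21, -28) = -28
c (Priya): min(39, 18) = 18
d (Priya): min(40, 33, 27) = 27
P (Lin): max(-17, -28, 18, 27) = 27
e (Priya): min(-4, -33) = -33
f (Priya): min(-44, 19) = -44
g (Priya): min(41, 45) = 41
Q (Lin): max(-33, -44, 41) = 41
k (Priya): min(29, -20) = -20
m (Priya): min(3, 15) = 3
R (Lin): max(-16, 31, -20, 3) = 31
S0 (Priya): min(27, 41, 31) = 27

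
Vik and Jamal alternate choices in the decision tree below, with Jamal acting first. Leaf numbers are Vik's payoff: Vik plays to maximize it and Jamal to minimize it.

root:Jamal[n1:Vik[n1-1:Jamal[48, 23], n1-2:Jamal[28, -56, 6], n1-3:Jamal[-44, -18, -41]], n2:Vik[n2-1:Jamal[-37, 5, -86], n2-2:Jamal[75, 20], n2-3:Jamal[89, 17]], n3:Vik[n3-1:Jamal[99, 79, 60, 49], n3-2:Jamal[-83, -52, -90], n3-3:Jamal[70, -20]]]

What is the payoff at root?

20

n1-1 (Jamal): min(48, 23) = 23
n1-2 (Jamal): min(28, -56, 6) = -56
n1-3 (Jamal): min(-44, -18, -41) = -44
n1 (Vik): max(23, -56, -44) = 23
n2-1 (Jamal): min(-37, 5, -86) = -86
n2-2 (Jamal): min(75, 20) = 20
n2-3 (Jamal): min(89, 17) = 17
n2 (Vik): max(-86, 20, 17) = 20
n3-1 (Jamal): min(99, 79, 60, 49) = 49
n3-2 (Jamal): min(-83, -52, -90) = -90
n3-3 (Jamal): min(70, -20) = -20
n3 (Vik): max(49, -90, -20) = 49
root (Jamal): min(23, 20, 49) = 20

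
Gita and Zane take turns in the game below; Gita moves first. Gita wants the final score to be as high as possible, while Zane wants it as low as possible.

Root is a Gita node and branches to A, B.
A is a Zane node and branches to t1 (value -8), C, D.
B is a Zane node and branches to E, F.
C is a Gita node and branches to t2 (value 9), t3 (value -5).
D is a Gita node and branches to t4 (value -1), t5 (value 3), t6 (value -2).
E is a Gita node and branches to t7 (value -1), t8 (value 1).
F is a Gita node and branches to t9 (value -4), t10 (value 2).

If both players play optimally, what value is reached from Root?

C (Gita): max(9, -5) = 9
D (Gita): max(-1, 3, -2) = 3
A (Zane): min(-8, 9, 3) = -8
E (Gita): max(-1, 1) = 1
F (Gita): max(-4, 2) = 2
B (Zane): min(1, 2) = 1
Root (Gita): max(-8, 1) = 1

1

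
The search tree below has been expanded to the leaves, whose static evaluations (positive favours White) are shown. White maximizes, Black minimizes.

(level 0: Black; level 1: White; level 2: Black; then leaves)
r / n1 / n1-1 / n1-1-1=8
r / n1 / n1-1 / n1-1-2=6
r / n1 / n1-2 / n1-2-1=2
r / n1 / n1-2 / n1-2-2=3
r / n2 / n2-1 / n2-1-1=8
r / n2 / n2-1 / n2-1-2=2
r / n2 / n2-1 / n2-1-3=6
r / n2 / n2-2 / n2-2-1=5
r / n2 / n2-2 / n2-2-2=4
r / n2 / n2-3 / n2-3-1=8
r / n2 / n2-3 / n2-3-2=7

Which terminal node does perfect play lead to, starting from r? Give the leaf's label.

n1-1-2

n1-1 (Black): min(8, 6) = 6
n1-2 (Black): min(2, 3) = 2
n1 (White): max(6, 2) = 6
n2-1 (Black): min(8, 2, 6) = 2
n2-2 (Black): min(5, 4) = 4
n2-3 (Black): min(8, 7) = 7
n2 (White): max(2, 4, 7) = 7
r (Black): min(6, 7) = 6
At r, Black picks n1 (lowest: 6).
At n1, White picks n1-1 (highest: 6).
At n1-1, Black picks n1-1-2 (lowest: 6).
Terminal value 6.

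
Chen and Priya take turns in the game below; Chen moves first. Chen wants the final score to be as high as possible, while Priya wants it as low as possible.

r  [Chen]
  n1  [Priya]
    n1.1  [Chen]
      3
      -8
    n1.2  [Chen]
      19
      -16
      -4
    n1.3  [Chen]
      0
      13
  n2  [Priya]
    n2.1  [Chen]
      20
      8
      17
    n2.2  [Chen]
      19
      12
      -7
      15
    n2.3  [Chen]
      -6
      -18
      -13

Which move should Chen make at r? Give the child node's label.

n1.1 (Chen): max(3, -8) = 3
n1.2 (Chen): max(19, -16, -4) = 19
n1.3 (Chen): max(0, 13) = 13
n1 (Priya): min(3, 19, 13) = 3
n2.1 (Chen): max(20, 8, 17) = 20
n2.2 (Chen): max(19, 12, -7, 15) = 19
n2.3 (Chen): max(-6, -18, -13) = -6
n2 (Priya): min(20, 19, -6) = -6
r (Chen): max(3, -6) = 3
Chen at r wants the highest of {n1=3, n2=-6}, so chooses n1.

n1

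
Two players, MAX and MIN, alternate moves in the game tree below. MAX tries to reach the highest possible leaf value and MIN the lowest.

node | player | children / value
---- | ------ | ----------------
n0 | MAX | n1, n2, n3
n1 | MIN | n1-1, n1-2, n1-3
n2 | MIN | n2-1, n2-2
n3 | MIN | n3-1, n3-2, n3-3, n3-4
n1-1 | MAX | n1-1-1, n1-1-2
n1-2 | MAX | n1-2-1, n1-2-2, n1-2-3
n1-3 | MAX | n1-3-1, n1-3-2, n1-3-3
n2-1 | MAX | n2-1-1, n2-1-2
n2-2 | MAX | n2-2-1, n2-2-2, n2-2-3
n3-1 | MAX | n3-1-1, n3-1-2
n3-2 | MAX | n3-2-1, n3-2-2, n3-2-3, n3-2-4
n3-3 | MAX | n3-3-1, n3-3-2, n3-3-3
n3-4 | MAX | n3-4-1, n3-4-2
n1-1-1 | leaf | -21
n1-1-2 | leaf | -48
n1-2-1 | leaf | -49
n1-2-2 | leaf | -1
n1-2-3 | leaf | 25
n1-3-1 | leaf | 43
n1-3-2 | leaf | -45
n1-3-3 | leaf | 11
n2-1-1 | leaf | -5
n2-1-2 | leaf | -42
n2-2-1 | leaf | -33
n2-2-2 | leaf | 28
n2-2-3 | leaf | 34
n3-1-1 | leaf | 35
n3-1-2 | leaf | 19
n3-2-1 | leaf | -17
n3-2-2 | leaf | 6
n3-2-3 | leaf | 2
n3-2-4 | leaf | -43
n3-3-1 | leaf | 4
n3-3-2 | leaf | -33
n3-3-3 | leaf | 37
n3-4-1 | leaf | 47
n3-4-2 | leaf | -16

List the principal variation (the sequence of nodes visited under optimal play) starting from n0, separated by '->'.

n1-1 (MAX): max(-21, -48) = -21
n1-2 (MAX): max(-49, -1, 25) = 25
n1-3 (MAX): max(43, -45, 11) = 43
n1 (MIN): min(-21, 25, 43) = -21
n2-1 (MAX): max(-5, -42) = -5
n2-2 (MAX): max(-33, 28, 34) = 34
n2 (MIN): min(-5, 34) = -5
n3-1 (MAX): max(35, 19) = 35
n3-2 (MAX): max(-17, 6, 2, -43) = 6
n3-3 (MAX): max(4, -33, 37) = 37
n3-4 (MAX): max(47, -16) = 47
n3 (MIN): min(35, 6, 37, 47) = 6
n0 (MAX): max(-21, -5, 6) = 6
At n0, MAX picks n3 (highest: 6).
At n3, MIN picks n3-2 (lowest: 6).
At n3-2, MAX picks n3-2-2 (highest: 6).
Terminal value 6.

n0 -> n3 -> n3-2 -> n3-2-2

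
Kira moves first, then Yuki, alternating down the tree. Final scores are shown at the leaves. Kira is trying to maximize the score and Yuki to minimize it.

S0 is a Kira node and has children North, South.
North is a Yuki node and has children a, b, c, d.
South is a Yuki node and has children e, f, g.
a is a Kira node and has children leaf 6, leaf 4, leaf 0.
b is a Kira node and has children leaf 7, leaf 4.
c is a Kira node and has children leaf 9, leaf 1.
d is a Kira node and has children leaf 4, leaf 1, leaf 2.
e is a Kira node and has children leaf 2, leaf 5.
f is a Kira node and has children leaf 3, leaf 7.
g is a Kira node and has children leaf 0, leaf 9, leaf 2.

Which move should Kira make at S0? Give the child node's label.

South

a (Kira): max(6, 4, 0) = 6
b (Kira): max(7, 4) = 7
c (Kira): max(9, 1) = 9
d (Kira): max(4, 1, 2) = 4
North (Yuki): min(6, 7, 9, 4) = 4
e (Kira): max(2, 5) = 5
f (Kira): max(3, 7) = 7
g (Kira): max(0, 9, 2) = 9
South (Yuki): min(5, 7, 9) = 5
S0 (Kira): max(4, 5) = 5
Kira at S0 wants the highest of {North=4, South=5}, so chooses South.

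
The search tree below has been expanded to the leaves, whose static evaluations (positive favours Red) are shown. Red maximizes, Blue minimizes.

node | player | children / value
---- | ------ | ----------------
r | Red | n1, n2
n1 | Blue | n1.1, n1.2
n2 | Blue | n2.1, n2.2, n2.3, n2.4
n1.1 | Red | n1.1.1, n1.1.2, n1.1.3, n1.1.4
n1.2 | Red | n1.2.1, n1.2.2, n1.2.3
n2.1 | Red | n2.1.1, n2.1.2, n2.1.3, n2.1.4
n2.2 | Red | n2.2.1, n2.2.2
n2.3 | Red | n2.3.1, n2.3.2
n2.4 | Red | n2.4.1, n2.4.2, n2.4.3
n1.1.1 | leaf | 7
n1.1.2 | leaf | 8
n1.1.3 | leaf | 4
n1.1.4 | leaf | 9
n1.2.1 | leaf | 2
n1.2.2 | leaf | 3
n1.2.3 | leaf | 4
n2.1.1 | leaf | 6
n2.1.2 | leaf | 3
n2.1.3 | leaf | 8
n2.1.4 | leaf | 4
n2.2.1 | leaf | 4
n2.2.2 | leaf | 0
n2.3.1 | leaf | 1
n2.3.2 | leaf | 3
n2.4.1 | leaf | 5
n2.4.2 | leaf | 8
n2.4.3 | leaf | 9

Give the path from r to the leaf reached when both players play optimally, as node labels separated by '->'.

n1.1 (Red): max(7, 8, 4, 9) = 9
n1.2 (Red): max(2, 3, 4) = 4
n1 (Blue): min(9, 4) = 4
n2.1 (Red): max(6, 3, 8, 4) = 8
n2.2 (Red): max(4, 0) = 4
n2.3 (Red): max(1, 3) = 3
n2.4 (Red): max(5, 8, 9) = 9
n2 (Blue): min(8, 4, 3, 9) = 3
r (Red): max(4, 3) = 4
At r, Red picks n1 (highest: 4).
At n1, Blue picks n1.2 (lowest: 4).
At n1.2, Red picks n1.2.3 (highest: 4).
Terminal value 4.

r -> n1 -> n1.2 -> n1.2.3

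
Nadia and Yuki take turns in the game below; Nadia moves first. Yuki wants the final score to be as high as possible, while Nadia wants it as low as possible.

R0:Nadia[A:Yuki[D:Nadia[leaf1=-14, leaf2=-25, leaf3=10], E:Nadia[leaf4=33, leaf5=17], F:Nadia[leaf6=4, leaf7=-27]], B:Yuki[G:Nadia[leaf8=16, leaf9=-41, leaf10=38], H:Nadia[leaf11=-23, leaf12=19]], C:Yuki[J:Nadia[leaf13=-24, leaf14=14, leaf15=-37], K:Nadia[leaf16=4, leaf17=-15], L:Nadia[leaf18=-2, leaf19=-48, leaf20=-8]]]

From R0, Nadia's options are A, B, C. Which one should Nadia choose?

D (Nadia): min(-14, -25, 10) = -25
E (Nadia): min(33, 17) = 17
F (Nadia): min(4, -27) = -27
A (Yuki): max(-25, 17, -27) = 17
G (Nadia): min(16, -41, 38) = -41
H (Nadia): min(-23, 19) = -23
B (Yuki): max(-41, -23) = -23
J (Nadia): min(-24, 14, -37) = -37
K (Nadia): min(4, -15) = -15
L (Nadia): min(-2, -48, -8) = -48
C (Yuki): max(-37, -15, -48) = -15
R0 (Nadia): min(17, -23, -15) = -23
Nadia at R0 wants the lowest of {A=17, B=-23, C=-15}, so chooses B.

B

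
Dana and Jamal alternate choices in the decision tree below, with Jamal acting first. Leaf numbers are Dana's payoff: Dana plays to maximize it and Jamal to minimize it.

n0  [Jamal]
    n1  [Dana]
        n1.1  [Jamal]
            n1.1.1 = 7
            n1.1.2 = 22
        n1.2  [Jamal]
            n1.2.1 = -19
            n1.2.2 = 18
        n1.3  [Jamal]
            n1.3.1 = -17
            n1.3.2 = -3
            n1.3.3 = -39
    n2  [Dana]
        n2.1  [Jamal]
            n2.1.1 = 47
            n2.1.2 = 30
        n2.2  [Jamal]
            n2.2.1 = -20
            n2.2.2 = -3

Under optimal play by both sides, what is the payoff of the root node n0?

7

n1.1 (Jamal): min(7, 22) = 7
n1.2 (Jamal): min(-19, 18) = -19
n1.3 (Jamal): min(-17, -3, -39) = -39
n1 (Dana): max(7, -19, -39) = 7
n2.1 (Jamal): min(47, 30) = 30
n2.2 (Jamal): min(-20, -3) = -20
n2 (Dana): max(30, -20) = 30
n0 (Jamal): min(7, 30) = 7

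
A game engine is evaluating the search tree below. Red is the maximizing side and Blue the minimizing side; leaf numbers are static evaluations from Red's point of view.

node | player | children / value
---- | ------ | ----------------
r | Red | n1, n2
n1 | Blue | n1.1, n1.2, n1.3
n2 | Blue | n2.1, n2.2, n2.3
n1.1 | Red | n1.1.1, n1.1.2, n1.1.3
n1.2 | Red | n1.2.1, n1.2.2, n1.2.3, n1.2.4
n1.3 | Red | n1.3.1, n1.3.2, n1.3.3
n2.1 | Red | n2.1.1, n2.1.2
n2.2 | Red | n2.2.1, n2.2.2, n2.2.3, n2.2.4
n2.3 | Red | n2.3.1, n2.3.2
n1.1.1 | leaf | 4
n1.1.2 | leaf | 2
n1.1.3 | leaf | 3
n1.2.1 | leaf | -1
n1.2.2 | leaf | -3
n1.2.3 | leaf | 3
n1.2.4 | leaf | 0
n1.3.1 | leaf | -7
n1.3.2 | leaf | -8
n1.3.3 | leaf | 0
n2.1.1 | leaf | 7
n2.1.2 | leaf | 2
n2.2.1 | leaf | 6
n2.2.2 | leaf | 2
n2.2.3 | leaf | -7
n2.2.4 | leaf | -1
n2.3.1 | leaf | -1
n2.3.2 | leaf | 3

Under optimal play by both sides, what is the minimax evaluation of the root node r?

3

n1.1 (Red): max(4, 2, 3) = 4
n1.2 (Red): max(-1, -3, 3, 0) = 3
n1.3 (Red): max(-7, -8, 0) = 0
n1 (Blue): min(4, 3, 0) = 0
n2.1 (Red): max(7, 2) = 7
n2.2 (Red): max(6, 2, -7, -1) = 6
n2.3 (Red): max(-1, 3) = 3
n2 (Blue): min(7, 6, 3) = 3
r (Red): max(0, 3) = 3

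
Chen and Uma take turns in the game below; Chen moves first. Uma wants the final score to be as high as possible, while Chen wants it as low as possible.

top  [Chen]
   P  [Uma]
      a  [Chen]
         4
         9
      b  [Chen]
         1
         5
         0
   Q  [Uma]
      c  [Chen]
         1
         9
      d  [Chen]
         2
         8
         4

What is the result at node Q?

c (Chen): min(1, 9) = 1
d (Chen): min(2, 8, 4) = 2
Q (Uma): max(1, 2) = 2

2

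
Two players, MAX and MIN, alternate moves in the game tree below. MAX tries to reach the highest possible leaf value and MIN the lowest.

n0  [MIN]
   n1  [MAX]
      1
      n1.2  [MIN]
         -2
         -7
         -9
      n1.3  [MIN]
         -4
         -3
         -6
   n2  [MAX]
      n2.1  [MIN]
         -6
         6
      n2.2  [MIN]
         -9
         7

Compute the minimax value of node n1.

n1.2 (MIN): min(-2, -7, -9) = -9
n1.3 (MIN): min(-4, -3, -6) = -6
n1 (MAX): max(1, -9, -6) = 1

1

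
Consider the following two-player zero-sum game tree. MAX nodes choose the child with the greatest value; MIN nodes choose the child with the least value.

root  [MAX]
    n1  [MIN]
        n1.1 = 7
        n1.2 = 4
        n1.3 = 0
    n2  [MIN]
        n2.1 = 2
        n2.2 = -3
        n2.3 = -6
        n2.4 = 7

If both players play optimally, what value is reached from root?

n1 (MIN): min(7, 4, 0) = 0
n2 (MIN): min(2, -3, -6, 7) = -6
root (MAX): max(0, -6) = 0

0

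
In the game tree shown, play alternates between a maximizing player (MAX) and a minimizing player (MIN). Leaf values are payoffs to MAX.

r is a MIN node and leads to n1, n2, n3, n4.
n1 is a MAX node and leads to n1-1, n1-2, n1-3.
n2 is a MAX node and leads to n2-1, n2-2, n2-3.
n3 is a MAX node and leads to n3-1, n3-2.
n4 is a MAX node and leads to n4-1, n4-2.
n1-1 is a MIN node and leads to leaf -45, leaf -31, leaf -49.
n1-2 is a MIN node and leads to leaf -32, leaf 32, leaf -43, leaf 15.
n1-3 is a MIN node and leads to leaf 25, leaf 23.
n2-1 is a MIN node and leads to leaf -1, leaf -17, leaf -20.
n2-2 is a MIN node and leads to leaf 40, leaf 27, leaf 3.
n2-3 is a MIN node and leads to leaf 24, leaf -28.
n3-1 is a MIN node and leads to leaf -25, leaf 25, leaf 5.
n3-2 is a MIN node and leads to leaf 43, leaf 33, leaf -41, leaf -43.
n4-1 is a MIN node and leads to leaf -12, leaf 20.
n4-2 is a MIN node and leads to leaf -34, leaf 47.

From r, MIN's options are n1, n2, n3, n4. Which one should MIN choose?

n1-1 (MIN): min(-45, -31, -49) = -49
n1-2 (MIN): min(-32, 32, -43, 15) = -43
n1-3 (MIN): min(25, 23) = 23
n1 (MAX): max(-49, -43, 23) = 23
n2-1 (MIN): min(-1, -17, -20) = -20
n2-2 (MIN): min(40, 27, 3) = 3
n2-3 (MIN): min(24, -28) = -28
n2 (MAX): max(-20, 3, -28) = 3
n3-1 (MIN): min(-25, 25, 5) = -25
n3-2 (MIN): min(43, 33, -41, -43) = -43
n3 (MAX): max(-25, -43) = -25
n4-1 (MIN): min(-12, 20) = -12
n4-2 (MIN): min(-34, 47) = -34
n4 (MAX): max(-12, -34) = -12
r (MIN): min(23, 3, -25, -12) = -25
MIN at r wants the lowest of {n1=23, n2=3, n3=-25, n4=-12}, so chooses n3.

n3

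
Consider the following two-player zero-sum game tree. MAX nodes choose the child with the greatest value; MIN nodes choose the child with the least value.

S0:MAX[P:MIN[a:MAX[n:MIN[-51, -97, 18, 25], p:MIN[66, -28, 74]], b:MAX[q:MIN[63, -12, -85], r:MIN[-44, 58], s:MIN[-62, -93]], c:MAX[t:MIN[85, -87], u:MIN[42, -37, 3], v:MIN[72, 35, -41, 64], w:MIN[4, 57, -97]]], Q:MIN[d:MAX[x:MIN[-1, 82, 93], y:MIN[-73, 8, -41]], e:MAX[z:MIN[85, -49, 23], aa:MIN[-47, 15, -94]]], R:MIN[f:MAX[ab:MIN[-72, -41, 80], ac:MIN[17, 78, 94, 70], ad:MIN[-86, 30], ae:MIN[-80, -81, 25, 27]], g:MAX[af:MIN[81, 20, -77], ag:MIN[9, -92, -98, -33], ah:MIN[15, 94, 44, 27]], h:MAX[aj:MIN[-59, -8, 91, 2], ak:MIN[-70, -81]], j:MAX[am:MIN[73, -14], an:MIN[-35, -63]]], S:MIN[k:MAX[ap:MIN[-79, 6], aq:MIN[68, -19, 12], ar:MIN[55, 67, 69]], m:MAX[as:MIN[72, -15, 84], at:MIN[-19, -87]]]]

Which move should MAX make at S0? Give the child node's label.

n (MIN): min(-51, -97, 18, 25) = -97
p (MIN): min(66, -28, 74) = -28
a (MAX): max(-97, -28) = -28
q (MIN): min(63, -12, -85) = -85
r (MIN): min(-44, 58) = -44
s (MIN): min(-62, -93) = -93
b (MAX): max(-85, -44, -93) = -44
t (MIN): min(85, -87) = -87
u (MIN): min(42, -37, 3) = -37
v (MIN): min(72, 35, -41, 64) = -41
w (MIN): min(4, 57, -97) = -97
c (MAX): max(-87, -37, -41, -97) = -37
P (MIN): min(-28, -44, -37) = -44
x (MIN): min(-1, 82, 93) = -1
y (MIN): min(-73, 8, -41) = -73
d (MAX): max(-1, -73) = -1
z (MIN): min(85, -49, 23) = -49
aa (MIN): min(-47, 15, -94) = -94
e (MAX): max(-49, -94) = -49
Q (MIN): min(-1, -49) = -49
ab (MIN): min(-72, -41, 80) = -72
ac (MIN): min(17, 78, 94, 70) = 17
ad (MIN): min(-86, 30) = -86
ae (MIN): min(-80, -81, 25, 27) = -81
f (MAX): max(-72, 17, -86, -81) = 17
af (MIN): min(81, 20, -77) = -77
ag (MIN): min(9, -92, -98, -33) = -98
ah (MIN): min(15, 94, 44, 27) = 15
g (MAX): max(-77, -98, 15) = 15
aj (MIN): min(-59, -8, 91, 2) = -59
ak (MIN): min(-70, -81) = -81
h (MAX): max(-59, -81) = -59
am (MIN): min(73, -14) = -14
an (MIN): min(-35, -63) = -63
j (MAX): max(-14, -63) = -14
R (MIN): min(17, 15, -59, -14) = -59
ap (MIN): min(-79, 6) = -79
aq (MIN): min(68, -19, 12) = -19
ar (MIN): min(55, 67, 69) = 55
k (MAX): max(-79, -19, 55) = 55
as (MIN): min(72, -15, 84) = -15
at (MIN): min(-19, -87) = -87
m (MAX): max(-15, -87) = -15
S (MIN): min(55, -15) = -15
S0 (MAX): max(-44, -49, -59, -15) = -15
MAX at S0 wants the highest of {P=-44, Q=-49, R=-59, S=-15}, so chooses S.

S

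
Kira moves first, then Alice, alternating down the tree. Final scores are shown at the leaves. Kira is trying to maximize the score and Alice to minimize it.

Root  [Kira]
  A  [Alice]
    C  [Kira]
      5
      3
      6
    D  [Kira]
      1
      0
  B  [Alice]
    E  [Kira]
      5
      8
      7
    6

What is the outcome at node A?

C (Kira): max(5, 3, 6) = 6
D (Kira): max(1, 0) = 1
A (Alice): min(6, 1) = 1

1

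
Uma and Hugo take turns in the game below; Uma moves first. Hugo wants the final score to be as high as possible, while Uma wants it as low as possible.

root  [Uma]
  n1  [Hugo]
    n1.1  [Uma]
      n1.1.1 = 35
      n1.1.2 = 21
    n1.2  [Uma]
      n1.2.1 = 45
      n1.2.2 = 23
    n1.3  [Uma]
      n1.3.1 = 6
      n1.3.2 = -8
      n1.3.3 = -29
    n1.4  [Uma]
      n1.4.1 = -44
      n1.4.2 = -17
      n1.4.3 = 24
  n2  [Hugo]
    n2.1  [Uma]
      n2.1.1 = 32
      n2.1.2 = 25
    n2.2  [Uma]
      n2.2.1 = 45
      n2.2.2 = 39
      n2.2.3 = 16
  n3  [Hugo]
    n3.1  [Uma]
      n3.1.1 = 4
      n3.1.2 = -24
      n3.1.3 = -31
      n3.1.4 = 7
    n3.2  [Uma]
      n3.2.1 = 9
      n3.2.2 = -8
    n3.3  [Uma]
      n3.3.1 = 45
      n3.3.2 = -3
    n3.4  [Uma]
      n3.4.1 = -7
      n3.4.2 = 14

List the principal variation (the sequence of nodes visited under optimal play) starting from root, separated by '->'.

root -> n3 -> n3.3 -> n3.3.2

n1.1 (Uma): min(35, 21) = 21
n1.2 (Uma): min(45, 23) = 23
n1.3 (Uma): min(6, -8, -29) = -29
n1.4 (Uma): min(-44, -17, 24) = -44
n1 (Hugo): max(21, 23, -29, -44) = 23
n2.1 (Uma): min(32, 25) = 25
n2.2 (Uma): min(45, 39, 16) = 16
n2 (Hugo): max(25, 16) = 25
n3.1 (Uma): min(4, -24, -31, 7) = -31
n3.2 (Uma): min(9, -8) = -8
n3.3 (Uma): min(45, -3) = -3
n3.4 (Uma): min(-7, 14) = -7
n3 (Hugo): max(-31, -8, -3, -7) = -3
root (Uma): min(23, 25, -3) = -3
At root, Uma picks n3 (lowest: -3).
At n3, Hugo picks n3.3 (highest: -3).
At n3.3, Uma picks n3.3.2 (lowest: -3).
Terminal value -3.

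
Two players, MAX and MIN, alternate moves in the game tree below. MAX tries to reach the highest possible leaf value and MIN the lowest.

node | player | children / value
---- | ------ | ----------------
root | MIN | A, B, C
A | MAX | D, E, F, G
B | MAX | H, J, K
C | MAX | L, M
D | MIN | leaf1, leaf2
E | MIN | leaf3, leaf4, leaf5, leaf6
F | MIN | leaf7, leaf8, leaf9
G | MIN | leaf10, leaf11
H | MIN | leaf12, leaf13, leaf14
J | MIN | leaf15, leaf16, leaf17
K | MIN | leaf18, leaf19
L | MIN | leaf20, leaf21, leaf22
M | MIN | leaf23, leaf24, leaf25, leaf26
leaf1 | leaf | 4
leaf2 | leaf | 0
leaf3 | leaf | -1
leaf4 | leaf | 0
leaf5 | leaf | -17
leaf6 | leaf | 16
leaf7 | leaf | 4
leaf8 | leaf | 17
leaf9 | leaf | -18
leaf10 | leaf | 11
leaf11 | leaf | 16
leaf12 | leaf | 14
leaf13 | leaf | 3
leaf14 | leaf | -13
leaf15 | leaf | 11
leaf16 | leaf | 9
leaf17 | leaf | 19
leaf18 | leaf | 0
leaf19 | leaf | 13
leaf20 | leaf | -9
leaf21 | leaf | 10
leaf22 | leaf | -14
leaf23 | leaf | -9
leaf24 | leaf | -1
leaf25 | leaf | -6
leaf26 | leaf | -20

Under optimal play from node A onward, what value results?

D (MIN): min(4, 0) = 0
E (MIN): min(-1, 0, -17, 16) = -17
F (MIN): min(4, 17, -18) = -18
G (MIN): min(11, 16) = 11
A (MAX): max(0, -17, -18, 11) = 11

11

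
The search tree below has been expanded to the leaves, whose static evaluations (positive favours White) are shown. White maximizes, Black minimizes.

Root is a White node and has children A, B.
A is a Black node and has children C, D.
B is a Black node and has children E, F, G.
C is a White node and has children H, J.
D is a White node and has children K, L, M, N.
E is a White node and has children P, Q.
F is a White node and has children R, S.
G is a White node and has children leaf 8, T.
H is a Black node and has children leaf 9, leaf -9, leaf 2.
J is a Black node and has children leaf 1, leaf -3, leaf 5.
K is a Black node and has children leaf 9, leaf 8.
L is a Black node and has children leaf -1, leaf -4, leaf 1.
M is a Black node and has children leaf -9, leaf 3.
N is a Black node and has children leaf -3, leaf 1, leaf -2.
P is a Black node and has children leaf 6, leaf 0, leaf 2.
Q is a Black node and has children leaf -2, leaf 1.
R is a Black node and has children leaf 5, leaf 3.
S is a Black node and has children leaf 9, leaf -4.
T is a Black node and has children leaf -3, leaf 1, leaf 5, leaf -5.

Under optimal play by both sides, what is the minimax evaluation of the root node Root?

0

H (Black): min(9, -9, 2) = -9
J (Black): min(1, -3, 5) = -3
C (White): max(-9, -3) = -3
K (Black): min(9, 8) = 8
L (Black): min(-1, -4, 1) = -4
M (Black): min(-9, 3) = -9
N (Black): min(-3, 1, -2) = -3
D (White): max(8, -4, -9, -3) = 8
A (Black): min(-3, 8) = -3
P (Black): min(6, 0, 2) = 0
Q (Black): min(-2, 1) = -2
E (White): max(0, -2) = 0
R (Black): min(5, 3) = 3
S (Black): min(9, -4) = -4
F (White): max(3, -4) = 3
T (Black): min(-3, 1, 5, -5) = -5
G (White): max(8, -5) = 8
B (Black): min(0, 3, 8) = 0
Root (White): max(-3, 0) = 0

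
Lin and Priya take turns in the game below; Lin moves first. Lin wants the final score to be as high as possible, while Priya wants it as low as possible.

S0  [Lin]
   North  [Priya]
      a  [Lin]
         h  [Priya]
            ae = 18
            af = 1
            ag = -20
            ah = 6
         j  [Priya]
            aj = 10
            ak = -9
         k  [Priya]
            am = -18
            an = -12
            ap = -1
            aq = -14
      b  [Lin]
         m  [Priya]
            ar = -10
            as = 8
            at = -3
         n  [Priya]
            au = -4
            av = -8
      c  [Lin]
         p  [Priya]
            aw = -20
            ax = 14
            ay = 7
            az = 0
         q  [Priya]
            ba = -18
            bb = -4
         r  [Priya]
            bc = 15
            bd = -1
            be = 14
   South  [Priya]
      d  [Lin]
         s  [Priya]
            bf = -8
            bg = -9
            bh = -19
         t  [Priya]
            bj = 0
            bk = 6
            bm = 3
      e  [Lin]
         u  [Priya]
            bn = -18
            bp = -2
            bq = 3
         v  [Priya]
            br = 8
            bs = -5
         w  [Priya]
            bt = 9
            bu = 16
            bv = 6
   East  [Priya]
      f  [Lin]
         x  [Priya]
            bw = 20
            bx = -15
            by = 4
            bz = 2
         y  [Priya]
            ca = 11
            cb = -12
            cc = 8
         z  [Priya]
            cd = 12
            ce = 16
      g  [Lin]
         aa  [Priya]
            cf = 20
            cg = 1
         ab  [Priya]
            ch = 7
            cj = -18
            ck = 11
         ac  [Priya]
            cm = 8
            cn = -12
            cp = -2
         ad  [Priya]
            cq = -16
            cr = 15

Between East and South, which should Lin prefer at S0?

East

x (Priya): min(20, -15, 4, 2) = -15
y (Priya): min(11, -12, 8) = -12
z (Priya): min(12, 16) = 12
f (Lin): max(-15, -12, 12) = 12
aa (Priya): min(20, 1) = 1
ab (Priya): min(7, -18, 11) = -18
ac (Priya): min(8, -12, -2) = -12
ad (Priya): min(-16, 15) = -16
g (Lin): max(1, -18, -12, -16) = 1
East (Priya): min(12, 1) = 1
s (Priya): min(-8, -9, -19) = -19
t (Priya): min(0, 6, 3) = 0
d (Lin): max(-19, 0) = 0
u (Priya): min(-18, -2, 3) = -18
v (Priya): min(8, -5) = -5
w (Priya): min(9, 16, 6) = 6
e (Lin): max(-18, -5, 6) = 6
South (Priya): min(0, 6) = 0
Lin prefers the higher value; East=1, South=0. East is better since 1 > 0.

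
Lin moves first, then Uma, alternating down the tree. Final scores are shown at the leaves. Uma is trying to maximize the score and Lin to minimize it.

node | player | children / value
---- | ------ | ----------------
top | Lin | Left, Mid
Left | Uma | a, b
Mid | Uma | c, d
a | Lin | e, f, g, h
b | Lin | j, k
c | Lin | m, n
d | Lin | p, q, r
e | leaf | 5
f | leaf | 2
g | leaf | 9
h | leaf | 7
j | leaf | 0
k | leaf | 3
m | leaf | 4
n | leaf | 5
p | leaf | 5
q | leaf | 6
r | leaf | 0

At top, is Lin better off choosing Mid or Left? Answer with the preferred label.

Left

c (Lin): min(4, 5) = 4
d (Lin): min(5, 6, 0) = 0
Mid (Uma): max(4, 0) = 4
a (Lin): min(5, 2, 9, 7) = 2
b (Lin): min(0, 3) = 0
Left (Uma): max(2, 0) = 2
Lin prefers the lower value; Mid=4, Left=2. Left is better since 2 < 4.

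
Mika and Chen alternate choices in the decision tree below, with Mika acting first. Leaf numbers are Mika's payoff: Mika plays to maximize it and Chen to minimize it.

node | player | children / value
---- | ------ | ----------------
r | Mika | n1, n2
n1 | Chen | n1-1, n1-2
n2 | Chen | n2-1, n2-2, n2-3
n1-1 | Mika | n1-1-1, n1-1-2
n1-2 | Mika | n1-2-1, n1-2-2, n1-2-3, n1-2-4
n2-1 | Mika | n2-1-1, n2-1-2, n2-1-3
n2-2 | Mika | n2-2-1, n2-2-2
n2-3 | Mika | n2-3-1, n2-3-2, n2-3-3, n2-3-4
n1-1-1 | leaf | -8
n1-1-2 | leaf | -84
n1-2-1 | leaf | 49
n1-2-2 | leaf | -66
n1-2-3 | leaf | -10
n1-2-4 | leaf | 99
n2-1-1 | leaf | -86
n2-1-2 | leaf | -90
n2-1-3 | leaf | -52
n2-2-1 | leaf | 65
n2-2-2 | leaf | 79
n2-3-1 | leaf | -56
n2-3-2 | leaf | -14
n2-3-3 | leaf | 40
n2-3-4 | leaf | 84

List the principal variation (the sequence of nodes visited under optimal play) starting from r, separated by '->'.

n1-1 (Mika): max(-8, -84) = -8
n1-2 (Mika): max(49, -66, -10, 99) = 99
n1 (Chen): min(-8, 99) = -8
n2-1 (Mika): max(-86, -90, -52) = -52
n2-2 (Mika): max(65, 79) = 79
n2-3 (Mika): max(-56, -14, 40, 84) = 84
n2 (Chen): min(-52, 79, 84) = -52
r (Mika): max(-8, -52) = -8
At r, Mika picks n1 (highest: -8).
At n1, Chen picks n1-1 (lowest: -8).
At n1-1, Mika picks n1-1-1 (highest: -8).
Terminal value -8.

r -> n1 -> n1-1 -> n1-1-1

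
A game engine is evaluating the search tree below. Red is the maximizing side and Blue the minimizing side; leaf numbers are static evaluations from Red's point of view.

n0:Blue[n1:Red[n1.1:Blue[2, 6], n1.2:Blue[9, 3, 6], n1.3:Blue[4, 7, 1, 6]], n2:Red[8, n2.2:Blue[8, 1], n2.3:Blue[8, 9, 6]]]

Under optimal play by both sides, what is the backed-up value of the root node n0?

3

n1.1 (Blue): min(2, 6) = 2
n1.2 (Blue): min(9, 3, 6) = 3
n1.3 (Blue): min(4, 7, 1, 6) = 1
n1 (Red): max(2, 3, 1) = 3
n2.2 (Blue): min(8, 1) = 1
n2.3 (Blue): min(8, 9, 6) = 6
n2 (Red): max(8, 1, 6) = 8
n0 (Blue): min(3, 8) = 3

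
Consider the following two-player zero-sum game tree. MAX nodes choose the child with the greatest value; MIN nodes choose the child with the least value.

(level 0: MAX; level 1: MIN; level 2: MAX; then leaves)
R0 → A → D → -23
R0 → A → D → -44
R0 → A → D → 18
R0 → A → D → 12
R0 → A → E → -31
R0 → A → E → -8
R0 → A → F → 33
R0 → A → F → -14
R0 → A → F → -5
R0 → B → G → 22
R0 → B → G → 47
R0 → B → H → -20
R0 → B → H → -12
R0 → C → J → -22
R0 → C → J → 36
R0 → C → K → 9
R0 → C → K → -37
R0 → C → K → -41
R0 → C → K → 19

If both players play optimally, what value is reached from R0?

D (MAX): max(-23, -44, 18, 12) = 18
E (MAX): max(-31, -8) = -8
F (MAX): max(33, -14, -5) = 33
A (MIN): min(18, -8, 33) = -8
G (MAX): max(22, 47) = 47
H (MAX): max(-20, -12) = -12
B (MIN): min(47, -12) = -12
J (MAX): max(-22, 36) = 36
K (MAX): max(9, -37, -41, 19) = 19
C (MIN): min(36, 19) = 19
R0 (MAX): max(-8, -12, 19) = 19

19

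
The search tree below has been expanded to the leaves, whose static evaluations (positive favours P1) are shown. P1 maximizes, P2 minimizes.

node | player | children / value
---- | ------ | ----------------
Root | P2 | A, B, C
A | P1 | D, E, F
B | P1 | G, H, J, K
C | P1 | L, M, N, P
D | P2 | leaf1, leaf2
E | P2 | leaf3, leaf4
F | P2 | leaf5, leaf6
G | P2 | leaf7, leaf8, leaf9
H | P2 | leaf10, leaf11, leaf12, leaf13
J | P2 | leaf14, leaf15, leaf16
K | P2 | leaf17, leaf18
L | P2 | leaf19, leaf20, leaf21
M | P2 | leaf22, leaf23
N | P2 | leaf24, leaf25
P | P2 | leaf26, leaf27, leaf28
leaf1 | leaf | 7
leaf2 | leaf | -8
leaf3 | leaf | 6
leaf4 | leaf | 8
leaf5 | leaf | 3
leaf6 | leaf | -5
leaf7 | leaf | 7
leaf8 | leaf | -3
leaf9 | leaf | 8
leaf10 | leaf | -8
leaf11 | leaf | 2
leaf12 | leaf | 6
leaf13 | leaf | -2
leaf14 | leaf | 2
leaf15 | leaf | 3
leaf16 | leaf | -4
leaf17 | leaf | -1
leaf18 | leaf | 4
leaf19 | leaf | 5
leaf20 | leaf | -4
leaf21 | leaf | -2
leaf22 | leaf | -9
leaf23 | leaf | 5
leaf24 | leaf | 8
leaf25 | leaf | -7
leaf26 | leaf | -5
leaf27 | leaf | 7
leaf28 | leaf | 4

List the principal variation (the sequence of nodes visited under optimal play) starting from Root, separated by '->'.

Root -> C -> L -> leaf20

D (P2): min(7, -8) = -8
E (P2): min(6, 8) = 6
F (P2): min(3, -5) = -5
A (P1): max(-8, 6, -5) = 6
G (P2): min(7, -3, 8) = -3
H (P2): min(-8, 2, 6, -2) = -8
J (P2): min(2, 3, -4) = -4
K (P2): min(-1, 4) = -1
B (P1): max(-3, -8, -4, -1) = -1
L (P2): min(5, -4, -2) = -4
M (P2): min(-9, 5) = -9
N (P2): min(8, -7) = -7
P (P2): min(-5, 7, 4) = -5
C (P1): max(-4, -9, -7, -5) = -4
Root (P2): min(6, -1, -4) = -4
At Root, P2 picks C (lowest: -4).
At C, P1 picks L (highest: -4).
At L, P2 picks leaf20 (lowest: -4).
Terminal value -4.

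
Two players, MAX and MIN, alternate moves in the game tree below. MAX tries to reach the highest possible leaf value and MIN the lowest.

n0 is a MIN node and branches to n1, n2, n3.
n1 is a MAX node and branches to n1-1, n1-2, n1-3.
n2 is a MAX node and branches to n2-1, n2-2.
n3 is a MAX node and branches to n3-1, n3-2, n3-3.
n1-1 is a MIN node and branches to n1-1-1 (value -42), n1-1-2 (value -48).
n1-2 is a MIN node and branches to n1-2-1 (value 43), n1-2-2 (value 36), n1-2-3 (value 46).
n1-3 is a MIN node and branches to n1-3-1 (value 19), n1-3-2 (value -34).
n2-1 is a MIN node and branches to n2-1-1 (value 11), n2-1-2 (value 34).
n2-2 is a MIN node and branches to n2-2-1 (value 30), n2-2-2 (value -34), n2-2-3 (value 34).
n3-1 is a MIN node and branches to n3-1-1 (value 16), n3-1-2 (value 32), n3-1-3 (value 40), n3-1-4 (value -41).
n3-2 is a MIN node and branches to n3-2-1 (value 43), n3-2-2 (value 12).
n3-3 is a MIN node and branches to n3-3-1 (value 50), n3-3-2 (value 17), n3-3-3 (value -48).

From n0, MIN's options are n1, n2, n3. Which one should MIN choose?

n2

n1-1 (MIN): min(-42, -48) = -48
n1-2 (MIN): min(43, 36, 46) = 36
n1-3 (MIN): min(19, -34) = -34
n1 (MAX): max(-48, 36, -34) = 36
n2-1 (MIN): min(11, 34) = 11
n2-2 (MIN): min(30, -34, 34) = -34
n2 (MAX): max(11, -34) = 11
n3-1 (MIN): min(16, 32, 40, -41) = -41
n3-2 (MIN): min(43, 12) = 12
n3-3 (MIN): min(50, 17, -48) = -48
n3 (MAX): max(-41, 12, -48) = 12
n0 (MIN): min(36, 11, 12) = 11
MIN at n0 wants the lowest of {n1=36, n2=11, n3=12}, so chooses n2.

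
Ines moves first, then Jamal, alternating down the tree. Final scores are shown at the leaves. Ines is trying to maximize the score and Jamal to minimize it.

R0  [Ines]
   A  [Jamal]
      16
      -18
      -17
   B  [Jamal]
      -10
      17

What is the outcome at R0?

A (Jamal): min(16, -18, -17) = -18
B (Jamal): min(-10, 17) = -10
R0 (Ines): max(-18, -10) = -10

-10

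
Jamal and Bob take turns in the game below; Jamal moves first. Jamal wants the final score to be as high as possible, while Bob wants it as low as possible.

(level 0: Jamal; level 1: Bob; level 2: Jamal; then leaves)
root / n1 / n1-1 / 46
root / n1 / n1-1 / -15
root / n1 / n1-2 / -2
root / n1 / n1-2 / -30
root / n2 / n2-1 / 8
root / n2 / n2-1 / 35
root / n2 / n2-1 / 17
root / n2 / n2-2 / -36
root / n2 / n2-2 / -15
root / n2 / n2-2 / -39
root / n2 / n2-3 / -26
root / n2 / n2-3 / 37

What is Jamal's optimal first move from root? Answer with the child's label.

n1-1 (Jamal): max(46, -15) = 46
n1-2 (Jamal): max(-2, -30) = -2
n1 (Bob): min(46, -2) = -2
n2-1 (Jamal): max(8, 35, 17) = 35
n2-2 (Jamal): max(-36, -15, -39) = -15
n2-3 (Jamal): max(-26, 37) = 37
n2 (Bob): min(35, -15, 37) = -15
root (Jamal): max(-2, -15) = -2
Jamal at root wants the highest of {n1=-2, n2=-15}, so chooses n1.

n1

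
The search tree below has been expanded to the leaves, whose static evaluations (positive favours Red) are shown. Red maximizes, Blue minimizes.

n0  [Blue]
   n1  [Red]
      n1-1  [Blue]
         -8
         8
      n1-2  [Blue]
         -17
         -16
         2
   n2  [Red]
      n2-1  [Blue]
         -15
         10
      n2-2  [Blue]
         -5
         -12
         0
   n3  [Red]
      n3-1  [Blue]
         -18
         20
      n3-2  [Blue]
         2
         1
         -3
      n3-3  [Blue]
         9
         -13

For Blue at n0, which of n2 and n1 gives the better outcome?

n2-1 (Blue): min(-15, 10) = -15
n2-2 (Blue): min(-5, -12, 0) = -12
n2 (Red): max(-15, -12) = -12
n1-1 (Blue): min(-8, 8) = -8
n1-2 (Blue): min(-17, -16, 2) = -17
n1 (Red): max(-8, -17) = -8
Blue prefers the lower value; n2=-12, n1=-8. n2 is better since -12 < -8.

n2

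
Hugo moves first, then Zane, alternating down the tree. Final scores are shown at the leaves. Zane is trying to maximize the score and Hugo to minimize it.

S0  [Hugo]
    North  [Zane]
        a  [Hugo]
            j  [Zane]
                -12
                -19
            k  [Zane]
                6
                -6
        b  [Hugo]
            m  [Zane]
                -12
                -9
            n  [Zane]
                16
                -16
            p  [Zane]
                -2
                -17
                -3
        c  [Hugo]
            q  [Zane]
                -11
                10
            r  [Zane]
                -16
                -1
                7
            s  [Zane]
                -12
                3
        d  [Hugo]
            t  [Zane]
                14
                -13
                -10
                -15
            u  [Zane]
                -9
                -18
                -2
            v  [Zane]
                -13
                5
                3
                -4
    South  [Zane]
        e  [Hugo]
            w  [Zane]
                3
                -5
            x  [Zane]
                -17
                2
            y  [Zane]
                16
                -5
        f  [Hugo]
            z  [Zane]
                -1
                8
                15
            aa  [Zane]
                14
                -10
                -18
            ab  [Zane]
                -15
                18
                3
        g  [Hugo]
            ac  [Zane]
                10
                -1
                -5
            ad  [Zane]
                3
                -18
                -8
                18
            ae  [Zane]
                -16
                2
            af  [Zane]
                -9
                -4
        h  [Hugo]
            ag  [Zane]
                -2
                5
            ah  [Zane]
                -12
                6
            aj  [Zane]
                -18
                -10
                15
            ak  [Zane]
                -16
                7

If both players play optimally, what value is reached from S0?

j (Zane): max(-12, -19) = -12
k (Zane): max(6, -6) = 6
a (Hugo): min(-12, 6) = -12
m (Zane): max(-12, -9) = -9
n (Zane): max(16, -16) = 16
p (Zane): max(-2, -17, -3) = -2
b (Hugo): min(-9, 16, -2) = -9
q (Zane): max(-11, 10) = 10
r (Zane): max(-16, -1, 7) = 7
s (Zane): max(-12, 3) = 3
c (Hugo): min(10, 7, 3) = 3
t (Zane): max(14, -13, -10, -15) = 14
u (Zane): max(-9, -18, -2) = -2
v (Zane): max(-13, 5, 3, -4) = 5
d (Hugo): min(14, -2, 5) = -2
North (Zane): max(-12, -9, 3, -2) = 3
w (Zane): max(3, -5) = 3
x (Zane): max(-17, 2) = 2
y (Zane): max(16, -5) = 16
e (Hugo): min(3, 2, 16) = 2
z (Zane): max(-1, 8, 15) = 15
aa (Zane): max(14, -10, -18) = 14
ab (Zane): max(-15, 18, 3) = 18
f (Hugo): min(15, 14, 18) = 14
ac (Zane): max(10, -1, -5) = 10
ad (Zane): max(3, -18, -8, 18) = 18
ae (Zane): max(-16, 2) = 2
af (Zane): max(-9, -4) = -4
g (Hugo): min(10, 18, 2, -4) = -4
ag (Zane): max(-2, 5) = 5
ah (Zane): max(-12, 6) = 6
aj (Zane): max(-18, -10, 15) = 15
ak (Zane): max(-16, 7) = 7
h (Hugo): min(5, 6, 15, 7) = 5
South (Zane): max(2, 14, -4, 5) = 14
S0 (Hugo): min(3, 14) = 3

3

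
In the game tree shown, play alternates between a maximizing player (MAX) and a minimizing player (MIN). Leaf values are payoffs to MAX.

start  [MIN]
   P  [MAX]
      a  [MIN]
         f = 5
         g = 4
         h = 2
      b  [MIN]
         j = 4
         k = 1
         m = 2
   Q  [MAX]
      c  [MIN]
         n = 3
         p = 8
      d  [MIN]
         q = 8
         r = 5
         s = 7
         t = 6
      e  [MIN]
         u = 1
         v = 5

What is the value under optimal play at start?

a (MIN): min(5, 4, 2) = 2
b (MIN): min(4, 1, 2) = 1
P (MAX): max(2, 1) = 2
c (MIN): min(3, 8) = 3
d (MIN): min(8, 5, 7, 6) = 5
e (MIN): min(1, 5) = 1
Q (MAX): max(3, 5, 1) = 5
start (MIN): min(2, 5) = 2

2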